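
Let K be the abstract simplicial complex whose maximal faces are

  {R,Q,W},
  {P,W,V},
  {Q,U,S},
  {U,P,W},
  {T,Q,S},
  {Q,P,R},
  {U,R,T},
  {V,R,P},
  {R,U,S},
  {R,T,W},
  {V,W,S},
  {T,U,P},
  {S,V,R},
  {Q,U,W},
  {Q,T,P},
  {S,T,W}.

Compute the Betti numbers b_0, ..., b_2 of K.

K has 8 vertices, 24 edges, 16 triangles.
rank ∂_0 = 0, rank ∂_1 = 7 ⇒ b_0 = 8 − 0 − 7 = 1; all invariant factors of ∂_1 are 1 so no torsion. So H_0 = Z.
rank ∂_1 = 7, rank ∂_2 = 15 ⇒ b_1 = 24 − 7 − 15 = 2; all invariant factors of ∂_2 are 1 so no torsion. So H_1 = Z^2.
rank ∂_2 = 15, rank ∂_3 = 0 ⇒ b_2 = 16 − 15 − 0 = 1. So H_2 = Z.

b_0 = 1, b_1 = 2, b_2 = 1.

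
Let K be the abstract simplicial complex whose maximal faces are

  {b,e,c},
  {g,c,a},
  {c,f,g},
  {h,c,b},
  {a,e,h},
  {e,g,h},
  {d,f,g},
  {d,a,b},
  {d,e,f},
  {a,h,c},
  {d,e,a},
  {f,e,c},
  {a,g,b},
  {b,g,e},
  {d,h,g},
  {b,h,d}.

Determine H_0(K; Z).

We work with the vertex ordering a < b < c < d < e < f < g < h. The simplices of K, each written with vertices in increasing order, are:

  0-simplices (8): a, b, c, d, e, f, g, h
  1-simplices (24): ab, ac, ad, ae, ag, ah, bc, bd, be, bg, bh, ce, cf, cg, ch, de, df, dg, dh, ef, eg, eh, fg, gh
  2-simplices (16): abd, abg, acg, ach, ade, aeh, bce, bch, bdh, beg, cef, cfg, def, dfg, dgh, egh

giving chain groups C_0 ≅ Z^8, C_1 ≅ Z^24, C_2 ≅ Z^16.

Boundary ∂_1: C_1 → C_0 maps an edge to its endpoints' difference, ∂[p,q] = q − p.
This gives a 8×24 integer matrix of rank 7; reducing to Smith normal form yields diagonal entries (1,1,1,1,1,1,1).

∂_2: C_2 → C_1 sends each 2-simplex [p,q,r] to [q,r] − [p,r] + [p,q]. For instance
  ∂cfg = fg − cg + cf,
  ∂abd = bd − ad + ab.
The resulting 24×16 matrix has rank 15, and its Smith normal form has invariant factors (1,1,1,1,1,1,1,1,1,1,1,1,1,1,1).

Computing H_k = (kernel of ∂_k) / (image of ∂_{k+1}):

  H_0: rank C_0 − rank ∂_1 = 8 − 7 = 1, and the invariant factors of ∂_1 are all 1, so H_0 = Z.

H_0 = Z.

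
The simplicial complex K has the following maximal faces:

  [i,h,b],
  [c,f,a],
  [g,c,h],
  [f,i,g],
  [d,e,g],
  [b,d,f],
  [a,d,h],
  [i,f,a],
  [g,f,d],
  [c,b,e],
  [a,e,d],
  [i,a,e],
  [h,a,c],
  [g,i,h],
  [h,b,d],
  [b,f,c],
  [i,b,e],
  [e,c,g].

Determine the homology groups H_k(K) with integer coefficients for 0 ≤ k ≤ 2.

H_0 = Z,  H_1 = Z^2,  H_2 = Z.

Take the total order a < b < c < d < e < f < g < h < i on the vertex set. Then K (dimension 2) consists of the simplices:

  0-simplices (9): a, b, c, d, e, f, g, h, i
  1-simplices (27): ac, ad, ae, af, ah, ai, bc, bd, be, bf, bh, bi, ce, cf, cg, ch, de, df, dg, dh, eg, ei, fg, fi, gh, gi, hi
  2-simplices (18): acf, ach, ade, adh, aei, afi, bce, bcf, bdf, bdh, bei, bhi, ceg, cgh, deg, dfg, fgi, ghi

so the chain groups are C_0 ≅ Z^9, C_1 ≅ Z^27, C_2 ≅ Z^18.

Boundary ∂_1: C_1 → C_0 sends each edge [p,q] (with p < q) to q − p. For instance
  ∂dh = h − d.
The resulting 9×27 matrix has rank 8, and its Smith normal form has invariant factors (1,1,1,1,1,1,1,1).

∂_2: C_2 → C_1 sends each 2-simplex [p,q,r] to [q,r] − [p,r] + [p,q]. For instance
  ∂adh = dh − ah + ad,
  ∂fgi = gi − fi + fg.
This gives a 27×18 integer matrix of rank 17; reducing to Smith normal form yields diagonal entries (1,1,1,1,1,1,1,1,1,1,1,1,1,1,1,1,1).

Reading off H_k = ker ∂_k / im ∂_{k+1}:

  H_0: rank C_0 − rank ∂_1 = 9 − 8 = 1, and the invariant factors of ∂_1 are all 1, so H_0 ≅ Z.
  H_1: rank ker ∂_1 − rank ∂_2 = (27 − 8) − 17 = 2, and the invariant factors of ∂_2 are all 1, so H_1 ≅ Z^2.
  H_2: rank ker ∂_2 − rank ∂_3 = (18 − 17) − 0 = 1, and there is no ∂_3, so H_2 ≅ Z.

As a check, the Euler characteristic is 9 − 27 + 18 = 0, which agrees with 1 − 2 + 1 = 0.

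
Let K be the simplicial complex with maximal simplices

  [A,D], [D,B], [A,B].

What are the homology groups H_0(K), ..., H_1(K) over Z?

We work with the vertex ordering A < B < D. The simplices of K, each written with vertices in increasing order, are:

  0-simplices (3): A, B, D
  1-simplices (3): AB, AD, BD

Hence C_0 ≅ Z^3, C_1 ≅ Z^3.

The boundary map ∂_1: C_1 → C_0 is given by ∂[p,q] = [q] − [p].
The 3×3 boundary matrix has rank 2 and Smith normal form diag(1,1).

From H_k ≅ ker(∂_k) / im(∂_{k+1}) we obtain:

  H_0: rank C_0 − rank ∂_1 = 3 − 2 = 1, and the invariant factors of ∂_1 are all 1, so H_0 = Z.
  H_1: rank ker ∂_1 − rank ∂_2 = (3 − 2) − 0 = 1, and there is no ∂_2, so H_1 = Z.

As a check, the Euler characteristic is 3 − 3 = 0, which agrees with 1 − 1 = 0.

H_0 ≅ Z,  H_1 ≅ Z.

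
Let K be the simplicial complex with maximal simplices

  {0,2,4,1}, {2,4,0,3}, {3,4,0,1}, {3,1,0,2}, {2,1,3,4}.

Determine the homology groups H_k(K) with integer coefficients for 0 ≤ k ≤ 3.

Fix the vertex order 0 < 1 < 2 < 3 < 4 and write every simplex with vertices in increasing order. Then dim K = 3 and the simplices of K are:

  0-simplices (5): [0], [1], [2], [3], [4]
  1-simplices (10): [0,1], [0,2], [0,3], [0,4], [1,2], [1,3], [1,4], [2,3], [2,4], [3,4]
  2-simplices (10): [0,1,2], [0,1,3], [0,1,4], [0,2,3], [0,2,4], [0,3,4], [1,2,3], [1,2,4], [1,3,4], [2,3,4]
  3-simplices (5): [0,1,2,3], [0,1,2,4], [0,1,3,4], [0,2,3,4], [1,2,3,4]

giving chain groups C_0 ≅ Z^5, C_1 ≅ Z^10, C_2 ≅ Z^10, C_3 ≅ Z^5.

The boundary map ∂_1: C_1 → C_0 sends each edge [p,q] (with p < q) to q − p. For instance
  ∂[0,1] = [1] − [0].
The resulting 5×10 matrix has rank 4, and its Smith normal form has invariant factors (1,1,1,1).

Boundary ∂_2: C_2 → C_1 maps a triangle to the signed sum of its edges. For instance
  ∂[0,1,4] = [1,4] − [0,4] + [0,1],
  ∂[1,2,4] = [2,4] − [1,4] + [1,2].
As a 10×10 matrix over Z this has rank 6, with invariant factors (1,1,1,1,1,1).

The boundary map ∂_3: C_3 → C_2 sends each 3-simplex σ to the alternating sum Σ_i (−1)^i (σ with its i-th vertex removed). For instance
  ∂[1,2,3,4] = [2,3,4] − [1,3,4] + [1,2,4] − [1,2,3],
  ∂[0,1,3,4] = [1,3,4] − [0,3,4] + [0,1,4] − [0,1,3].
The resulting 10×5 matrix has rank 4, and its Smith normal form has invariant factors (1,1,1,1).

Computing H_k = (kernel of ∂_k) / (image of ∂_{k+1}):

  H_0: rank C_0 − rank ∂_1 = 5 − 4 = 1, and the invariant factors of ∂_1 are all 1, so H_0 ≅ Z.
  H_1: rank ker ∂_1 − rank ∂_2 = (10 − 4) − 6 = 0, and the invariant factors of ∂_2 are all 1, so H_1 ≅ 0.
  H_2: rank ker ∂_2 − rank ∂_3 = (10 − 6) − 4 = 0, and the invariant factors of ∂_3 are all 1, so H_2 ≅ 0.
  H_3: rank ker ∂_3 − rank ∂_4 = (5 − 4) − 0 = 1, and there is no ∂_4, so H_3 ≅ Z.

(K is a triangulation of the 3-sphere S^3.)

H_0 ≅ Z,  H_1 = 0,  H_2 = 0,  H_3 ≅ Z.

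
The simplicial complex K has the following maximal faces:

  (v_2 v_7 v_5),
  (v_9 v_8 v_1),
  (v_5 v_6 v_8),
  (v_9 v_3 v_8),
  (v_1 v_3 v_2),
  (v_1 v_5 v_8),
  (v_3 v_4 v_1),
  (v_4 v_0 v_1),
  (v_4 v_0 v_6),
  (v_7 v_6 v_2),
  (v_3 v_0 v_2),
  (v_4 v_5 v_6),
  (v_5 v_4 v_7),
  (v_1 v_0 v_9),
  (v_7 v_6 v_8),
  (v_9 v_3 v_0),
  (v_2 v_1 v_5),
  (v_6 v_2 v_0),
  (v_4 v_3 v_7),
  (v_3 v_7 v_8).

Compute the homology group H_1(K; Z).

H_1 ≅ Z × Z/2.

Fix the vertex order v_0 < v_1 < v_2 < v_3 < v_4 < v_5 < v_6 < v_7 < v_8 < v_9 and write every simplex with vertices in increasing order. Then dim K = 2 and the simplices of K are:

  0-simplices (10): [v_0], [v_1], [v_2], [v_3], [v_4], [v_5], [v_6], [v_7], [v_8], [v_9]
  1-simplices (30): (30 of them)
  2-simplices (20): (20 of them)

giving chain groups C_0 ≅ Z^10, C_1 ≅ Z^30, C_2 ≅ Z^20.

∂_1: C_1 → C_0 sends each edge [p,q] (with p < q) to q − p. For instance
  ∂[v_0,v_3] = [v_3] − [v_0].
The resulting 10×30 matrix has rank 9, and its Smith normal form has invariant factors (1,1,1,1,1,1,1,1,1).

∂_2: C_2 → C_1 sends each 2-simplex [p,q,r] to [q,r] − [p,r] + [p,q]. For instance
  ∂[v_6,v_7,v_8] = [v_7,v_8] − [v_6,v_8] + [v_6,v_7],
  ∂[v_2,v_6,v_7] = [v_6,v_7] − [v_2,v_7] + [v_2,v_6].
As a 30×20 matrix over Z this has rank 20, with invariant factors (1,1,1,1,1,1,1,1,1,1,1,1,1,1,1,1,1,1,1,2).

Reading off H_k = ker ∂_k / im ∂_{k+1}:

  H_1: rank ker ∂_1 − rank ∂_2 = (30 − 9) − 20 = 1, and ∂_2 has invariant factor 2 > 1, so H_1 = Z × Z/2.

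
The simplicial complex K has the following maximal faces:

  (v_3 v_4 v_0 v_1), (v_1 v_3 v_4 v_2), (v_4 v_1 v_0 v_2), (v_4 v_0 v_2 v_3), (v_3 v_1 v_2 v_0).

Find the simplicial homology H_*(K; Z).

H_0 ≅ Z,  H_1 = 0,  H_2 = 0,  H_3 ≅ Z.

We work with the vertex ordering v_0 < v_1 < v_2 < v_3 < v_4. The simplices of K, each written with vertices in increasing order, are:

  0-simplices (5): [v_0], [v_1], [v_2], [v_3], [v_4]
  1-simplices (10): [v_0,v_1], [v_0,v_2], [v_0,v_3], [v_0,v_4], [v_1,v_2], [v_1,v_3], [v_1,v_4], [v_2,v_3], [v_2,v_4], [v_3,v_4]
  2-simplices (10): [v_0,v_1,v_2], [v_0,v_1,v_3], [v_0,v_1,v_4], [v_0,v_2,v_3], [v_0,v_2,v_4], [v_0,v_3,v_4], [v_1,v_2,v_3], [v_1,v_2,v_4], [v_1,v_3,v_4], [v_2,v_3,v_4]
  3-simplices (5): [v_0,v_1,v_2,v_3], [v_0,v_1,v_2,v_4], [v_0,v_1,v_3,v_4], [v_0,v_2,v_3,v_4], [v_1,v_2,v_3,v_4]

Hence C_0 ≅ Z^5, C_1 ≅ Z^10, C_2 ≅ Z^10, C_3 ≅ Z^5.

∂_1: C_1 → C_0 sends each edge [p,q] (with p < q) to q − p.
The 5×10 boundary matrix has rank 4 and Smith normal form diag(1,1,1,1).

The boundary map ∂_2: C_2 → C_1 maps a triangle to the signed sum of its edges. For instance
  ∂[v_0,v_1,v_2] = [v_1,v_2] − [v_0,v_2] + [v_0,v_1],
  ∂[v_1,v_2,v_3] = [v_2,v_3] − [v_1,v_3] + [v_1,v_2].
The 10×10 boundary matrix has rank 6 and Smith normal form diag(1,1,1,1,1,1).

∂_3: C_3 → C_2 sends each 3-simplex σ to the alternating sum Σ_i (−1)^i (σ with its i-th vertex removed). For instance
  ∂[v_0,v_1,v_3,v_4] = [v_1,v_3,v_4] − [v_0,v_3,v_4] + [v_0,v_1,v_4] − [v_0,v_1,v_3],
  ∂[v_0,v_1,v_2,v_3] = [v_1,v_2,v_3] − [v_0,v_2,v_3] + [v_0,v_1,v_3] − [v_0,v_1,v_2].
This gives a 10×5 integer matrix of rank 4; reducing to Smith normal form yields diagonal entries (1,1,1,1).

Reading off H_k = ker ∂_k / im ∂_{k+1}:

  H_0: rank C_0 − rank ∂_1 = 5 − 4 = 1, and the invariant factors of ∂_1 are all 1, so H_0 = Z.
  H_1: rank ker ∂_1 − rank ∂_2 = (10 − 4) − 6 = 0, and the invariant factors of ∂_2 are all 1, so H_1 = 0.
  H_2: rank ker ∂_2 − rank ∂_3 = (10 − 6) − 4 = 0, and the invariant factors of ∂_3 are all 1, so H_2 = 0.
  H_3: rank ker ∂_3 − rank ∂_4 = (5 − 4) − 0 = 1, and there is no ∂_4, so H_3 = Z.

As a check, the Euler characteristic is 5 − 10 + 10 − 5 = 0, which agrees with 1 − 0 + 0 − 1 = 0.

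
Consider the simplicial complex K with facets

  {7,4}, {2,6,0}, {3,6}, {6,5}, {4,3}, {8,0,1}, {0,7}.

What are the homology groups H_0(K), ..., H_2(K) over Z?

H_0 = Z,  H_1 = Z,  H_2 = 0.

We work with the vertex ordering 0 < 1 < 2 < 3 < 4 < 5 < 6 < 7 < 8. The simplices of K, each written with vertices in increasing order, are:

  0-simplices (9): [0], [1], [2], [3], [4], [5], [6], [7], [8]
  1-simplices (11): [0,1], [0,2], [0,6], [0,7], [0,8], [1,8], [2,6], [3,4], [3,6], [4,7], [5,6]
  2-simplices (2): [0,1,8], [0,2,6]

Hence C_0 ≅ Z^9, C_1 ≅ Z^11, C_2 ≅ Z^2.

∂_1: C_1 → C_0 maps an edge to its endpoints' difference, ∂[p,q] = q − p.
As a 9×11 matrix over Z this has rank 8, with invariant factors (1,1,1,1,1,1,1,1).

Boundary ∂_2: C_2 → C_1 maps a triangle to the signed sum of its edges. For instance
  ∂[0,1,8] = [1,8] − [0,8] + [0,1],
  ∂[0,2,6] = [2,6] − [0,6] + [0,2].
The resulting 11×2 matrix has rank 2, and its Smith normal form has invariant factors (1,1).

Now H_k = ker ∂_k / im ∂_{k+1}, so:

  H_0: rank C_0 − rank ∂_1 = 9 − 8 = 1, and the invariant factors of ∂_1 are all 1, so H_0 ≅ Z.
  H_1: rank ker ∂_1 − rank ∂_2 = (11 − 8) − 2 = 1, and the invariant factors of ∂_2 are all 1, so H_1 ≅ Z.
  H_2: rank ker ∂_2 − rank ∂_3 = (2 − 2) − 0 = 0, and there is no ∂_3, so H_2 ≅ 0.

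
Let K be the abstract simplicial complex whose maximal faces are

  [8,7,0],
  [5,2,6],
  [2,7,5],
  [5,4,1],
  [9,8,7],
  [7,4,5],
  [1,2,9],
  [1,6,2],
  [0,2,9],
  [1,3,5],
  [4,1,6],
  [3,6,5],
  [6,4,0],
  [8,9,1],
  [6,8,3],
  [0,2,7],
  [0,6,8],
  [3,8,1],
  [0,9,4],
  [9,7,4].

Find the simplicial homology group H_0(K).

H_0 = Z.

We work with the vertex ordering 0 < 1 < 2 < 3 < 4 < 5 < 6 < 7 < 8 < 9. The simplices of K, each written with vertices in increasing order, are:

  0-simplices (10): [0], [1], [2], [3], [4], [5], [6], [7], [8], [9]
  1-simplices (30): (30 of them)
  2-simplices (20): (20 of them)

giving chain groups C_0 ≅ Z^10, C_1 ≅ Z^30, C_2 ≅ Z^20.

∂_1: C_1 → C_0 sends each edge [p,q] (with p < q) to q − p. For instance
  ∂[4,7] = [7] − [4].
The 10×30 boundary matrix has rank 9 and Smith normal form diag(1,1,1,1,1,1,1,1,1).

The boundary map ∂_2: C_2 → C_1 acts by ∂[p,q,r] = [q,r] − [p,r] + [p,q]. For instance
  ∂[0,2,7] = [2,7] − [0,7] + [0,2],
  ∂[0,7,8] = [7,8] − [0,8] + [0,7].
As a 30×20 matrix over Z this has rank 20, with invariant factors (1,1,1,1,1,1,1,1,1,1,1,1,1,1,1,1,1,1,1,2).

Now H_k = ker ∂_k / im ∂_{k+1}, so:

  H_0: rank C_0 − rank ∂_1 = 10 − 9 = 1, and the invariant factors of ∂_1 are all 1, so H_0 ≅ Z.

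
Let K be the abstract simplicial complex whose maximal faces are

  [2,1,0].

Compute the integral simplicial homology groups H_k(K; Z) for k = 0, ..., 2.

Order the vertices as 0 < 1 < 2. Listing each simplex with vertices in this order, K has dimension 2 with simplices:

  0-simplices (3): [0], [1], [2]
  1-simplices (3): [0,1], [0,2], [1,2]
  2-simplices (1): [0,1,2]

so the chain groups are C_0 ≅ Z^3, C_1 ≅ Z^3, C_2 ≅ Z^1.

The boundary map ∂_1: C_1 → C_0 sends each edge [p,q] (with p < q) to q − p. For instance
  ∂[0,2] = [2] − [0].
The resulting 3×3 matrix has rank 2, and its Smith normal form has invariant factors (1,1).

The boundary map ∂_2: C_2 → C_1 sends each 2-simplex [p,q,r] to [q,r] − [p,r] + [p,q]. For instance
  ∂[0,1,2] = [1,2] − [0,2] + [0,1].
The 3×1 boundary matrix has rank 1 and Smith normal form diag(1).

Computing H_k = (kernel of ∂_k) / (image of ∂_{k+1}):

  H_0: rank C_0 − rank ∂_1 = 3 − 2 = 1, and the invariant factors of ∂_1 are all 1, so H_0 ≅ Z.
  H_1: rank ker ∂_1 − rank ∂_2 = (3 − 2) − 1 = 0, and the invariant factors of ∂_2 are all 1, so H_1 ≅ 0.
  H_2: rank ker ∂_2 − rank ∂_3 = (1 − 1) − 0 = 0, and there is no ∂_3, so H_2 ≅ 0.

H_0 = Z,  H_1 = 0,  H_2 = 0.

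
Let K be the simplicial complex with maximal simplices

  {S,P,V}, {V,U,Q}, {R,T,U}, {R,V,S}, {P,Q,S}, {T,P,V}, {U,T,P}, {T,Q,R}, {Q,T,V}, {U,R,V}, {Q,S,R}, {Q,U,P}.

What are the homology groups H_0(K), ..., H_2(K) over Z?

H_0 = Z,  H_1 = Z/2Z,  H_2 = 0.

Order the vertices as P < Q < R < S < T < U < V. Listing each simplex with vertices in this order, K has dimension 2 with simplices:

  0-simplices (7): P, Q, R, S, T, U, V
  1-simplices (18): PQ, PS, PT, PU, PV, QR, QS, QT, QU, QV, RS, RT, RU, RV, SV, TU, TV, UV
  2-simplices (12): PQS, PQU, PSV, PTU, PTV, QRS, QRT, QTV, QUV, RSV, RTU, RUV

giving chain groups C_0 ≅ Z^7, C_1 ≅ Z^18, C_2 ≅ Z^12.

The boundary map ∂_1: C_1 → C_0 maps an edge to its endpoints' difference, ∂[p,q] = q − p. For instance
  ∂RU = U − R.
The 7×18 boundary matrix has rank 6 and Smith normal form diag(1,1,1,1,1,1).

The boundary map ∂_2: C_2 → C_1 acts by ∂[p,q,r] = [q,r] − [p,r] + [p,q]. For instance
  ∂PQS = QS − PS + PQ,
  ∂QRS = RS − QS + QR.
As a 18×12 matrix over Z this has rank 12, with invariant factors (1,1,1,1,1,1,1,1,1,1,1,2).

Now H_k = ker ∂_k / im ∂_{k+1}, so:

  H_0: rank C_0 − rank ∂_1 = 7 − 6 = 1, and the invariant factors of ∂_1 are all 1, so H_0 ≅ Z.
  H_1: rank ker ∂_1 − rank ∂_2 = (18 − 6) − 12 = 0, and ∂_2 has invariant factor 2 > 1, so H_1 ≅ Z/2Z.
  H_2: rank ker ∂_2 − rank ∂_3 = (12 − 12) − 0 = 0, and there is no ∂_3, so H_2 ≅ 0.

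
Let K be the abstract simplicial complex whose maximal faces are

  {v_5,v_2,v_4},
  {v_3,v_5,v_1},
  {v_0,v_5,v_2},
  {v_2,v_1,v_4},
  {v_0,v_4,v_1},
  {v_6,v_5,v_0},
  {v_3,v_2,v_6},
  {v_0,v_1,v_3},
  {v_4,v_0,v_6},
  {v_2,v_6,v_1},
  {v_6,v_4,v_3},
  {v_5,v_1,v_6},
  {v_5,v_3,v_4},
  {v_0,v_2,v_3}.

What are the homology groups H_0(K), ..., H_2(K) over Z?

We work with the vertex ordering v_0 < v_1 < v_2 < v_3 < v_4 < v_5 < v_6. The simplices of K, each written with vertices in increasing order, are:

  0-simplices (7): [v_0], [v_1], [v_2], [v_3], [v_4], [v_5], [v_6]
  1-simplices (21): (21 of them)
  2-simplices (14): (14 of them)

giving chain groups C_0 ≅ Z^7, C_1 ≅ Z^21, C_2 ≅ Z^14.

The boundary map ∂_1: C_1 → C_0 is given by ∂[p,q] = [q] − [p].
The 7×21 boundary matrix has rank 6 and Smith normal form diag(1,1,1,1,1,1).

The boundary map ∂_2: C_2 → C_1 sends each 2-simplex [p,q,r] to [q,r] − [p,r] + [p,q]. For instance
  ∂[v_1,v_5,v_6] = [v_5,v_6] − [v_1,v_6] + [v_1,v_5],
  ∂[v_1,v_2,v_6] = [v_2,v_6] − [v_1,v_6] + [v_1,v_2].
This gives a 21×14 integer matrix of rank 13; reducing to Smith normal form yields diagonal entries (1,1,1,1,1,1,1,1,1,1,1,1,1).

Now H_k = ker ∂_k / im ∂_{k+1}, so:

  H_0: rank C_0 − rank ∂_1 = 7 − 6 = 1, and the invariant factors of ∂_1 are all 1, so H_0 = Z.
  H_1: rank ker ∂_1 − rank ∂_2 = (21 − 6) − 13 = 2, and the invariant factors of ∂_2 are all 1, so H_1 = Z^2.
  H_2: rank ker ∂_2 − rank ∂_3 = (14 − 13) − 0 = 1, and there is no ∂_3, so H_2 = Z.

As a check, the Euler characteristic is 7 − 21 + 14 = 0, which agrees with 1 − 2 + 1 = 0.

H_0 = Z,  H_1 = Z^2,  H_2 = Z.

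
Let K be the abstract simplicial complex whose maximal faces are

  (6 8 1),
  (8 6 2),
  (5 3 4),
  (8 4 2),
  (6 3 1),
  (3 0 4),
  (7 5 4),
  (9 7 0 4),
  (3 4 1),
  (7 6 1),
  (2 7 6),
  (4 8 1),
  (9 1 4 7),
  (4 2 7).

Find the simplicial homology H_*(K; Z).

H_0 = Z,  H_1 = 0,  H_2 = Z,  H_3 = 0.

K has 10 vertices, 25 edges, 19 triangles, 2 3-simplices.
rank ∂_0 = 0, rank ∂_1 = 9 ⇒ b_0 = 10 − 0 − 9 = 1; all invariant factors of ∂_1 are 1 so no torsion. So H_0 ≅ Z.
rank ∂_1 = 9, rank ∂_2 = 16 ⇒ b_1 = 25 − 9 − 16 = 0; all invariant factors of ∂_2 are 1 so no torsion. So H_1 ≅ 0.
rank ∂_2 = 16, rank ∂_3 = 2 ⇒ b_2 = 19 − 16 − 2 = 1; all invariant factors of ∂_3 are 1 so no torsion. So H_2 ≅ Z.
rank ∂_3 = 2, rank ∂_4 = 0 ⇒ b_3 = 2 − 2 − 0 = 0. So H_3 ≅ 0.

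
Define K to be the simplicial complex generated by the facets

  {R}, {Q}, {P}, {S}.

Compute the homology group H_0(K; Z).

K has 4 vertices.
rank ∂_0 = 0, rank ∂_1 = 0 ⇒ b_0 = 4 − 0 − 0 = 4. So H_0 = Z^4.

H_0 ≅ Z^4.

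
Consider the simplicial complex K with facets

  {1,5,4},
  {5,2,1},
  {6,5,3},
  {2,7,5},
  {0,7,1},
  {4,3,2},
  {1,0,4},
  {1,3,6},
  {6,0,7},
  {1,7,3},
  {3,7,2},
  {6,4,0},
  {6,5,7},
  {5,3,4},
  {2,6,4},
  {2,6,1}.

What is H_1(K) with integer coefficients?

H_1 = Z^2.

Take the total order 0 < 1 < 2 < 3 < 4 < 5 < 6 < 7 on the vertex set. Then K (dimension 2) consists of the simplices:

  0-simplices (8): [0], [1], [2], [3], [4], [5], [6], [7]
  1-simplices (24): (24 of them)
  2-simplices (16): [0,1,4], [0,1,7], [0,4,6], [0,6,7], [1,2,5], [1,2,6], [1,3,6], [1,3,7], [1,4,5], [2,3,4], [2,3,7], [2,4,6], [2,5,7], [3,4,5], [3,5,6], [5,6,7]

giving chain groups C_0 ≅ Z^8, C_1 ≅ Z^24, C_2 ≅ Z^16.

The boundary map ∂_1: C_1 → C_0 maps an edge to its endpoints' difference, ∂[p,q] = q − p. For instance
  ∂[1,4] = [4] − [1].
The 8×24 boundary matrix has rank 7 and Smith normal form diag(1,1,1,1,1,1,1).

The boundary map ∂_2: C_2 → C_1 acts by ∂[p,q,r] = [q,r] − [p,r] + [p,q]. For instance
  ∂[1,3,7] = [3,7] − [1,7] + [1,3],
  ∂[0,4,6] = [4,6] − [0,6] + [0,4].
The resulting 24×16 matrix has rank 15, and its Smith normal form has invariant factors (1,1,1,1,1,1,1,1,1,1,1,1,1,1,1).

From H_k ≅ ker(∂_k) / im(∂_{k+1}) we obtain:

  H_1: rank ker ∂_1 − rank ∂_2 = (24 − 7) − 15 = 2, and the invariant factors of ∂_2 are all 1, so H_1 = Z^2.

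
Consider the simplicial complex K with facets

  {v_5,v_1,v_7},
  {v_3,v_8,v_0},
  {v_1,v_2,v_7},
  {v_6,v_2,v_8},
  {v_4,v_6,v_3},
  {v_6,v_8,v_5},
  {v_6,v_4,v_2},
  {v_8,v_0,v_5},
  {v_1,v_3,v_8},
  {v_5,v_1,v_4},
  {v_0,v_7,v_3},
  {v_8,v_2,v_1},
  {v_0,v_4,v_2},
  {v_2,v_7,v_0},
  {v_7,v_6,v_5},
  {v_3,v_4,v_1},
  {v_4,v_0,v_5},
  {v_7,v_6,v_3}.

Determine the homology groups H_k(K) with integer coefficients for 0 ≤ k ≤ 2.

H_0 = Z,  H_1 = Z^2,  H_2 = Z.

Order the vertices as v_0 < v_1 < v_2 < v_3 < v_4 < v_5 < v_6 < v_7 < v_8. Listing each simplex with vertices in this order, K has dimension 2 with simplices:

  0-simplices (9): [v_0], [v_1], [v_2], [v_3], [v_4], [v_5], [v_6], [v_7], [v_8]
  1-simplices (27): (27 of them)
  2-simplices (18): (18 of them)

Hence C_0 ≅ Z^9, C_1 ≅ Z^27, C_2 ≅ Z^18.

∂_1: C_1 → C_0 sends each edge [p,q] (with p < q) to q − p. For instance
  ∂[v_0,v_7] = [v_7] − [v_0].
This gives a 9×27 integer matrix of rank 8; reducing to Smith normal form yields diagonal entries (1,1,1,1,1,1,1,1).

Boundary ∂_2: C_2 → C_1 sends each 2-simplex [p,q,r] to [q,r] − [p,r] + [p,q]. For instance
  ∂[v_0,v_2,v_7] = [v_2,v_7] − [v_0,v_7] + [v_0,v_2],
  ∂[v_3,v_6,v_7] = [v_6,v_7] − [v_3,v_7] + [v_3,v_6].
As a 27×18 matrix over Z this has rank 17, with invariant factors (1,1,1,1,1,1,1,1,1,1,1,1,1,1,1,1,1).

From H_k ≅ ker(∂_k) / im(∂_{k+1}) we obtain:

  H_0: rank C_0 − rank ∂_1 = 9 − 8 = 1, and the invariant factors of ∂_1 are all 1, so H_0 ≅ Z.
  H_1: rank ker ∂_1 − rank ∂_2 = (27 − 8) − 17 = 2, and the invariant factors of ∂_2 are all 1, so H_1 ≅ Z^2.
  H_2: rank ker ∂_2 − rank ∂_3 = (18 − 17) − 0 = 1, and there is no ∂_3, so H_2 ≅ Z.

As a check, the Euler characteristic is 9 − 27 + 18 = 0, which agrees with 1 − 2 + 1 = 0.
(K is a triangulation of the torus T^2.)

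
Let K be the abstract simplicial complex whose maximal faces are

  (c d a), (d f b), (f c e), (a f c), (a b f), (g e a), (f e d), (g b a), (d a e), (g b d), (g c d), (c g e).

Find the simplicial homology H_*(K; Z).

Order the vertices as a < b < c < d < e < f < g. Listing each simplex with vertices in this order, K has dimension 2 with simplices:

  0-simplices (7): a, b, c, d, e, f, g
  1-simplices (18): ab, ac, ad, ae, af, ag, bd, bf, bg, cd, ce, cf, cg, de, df, dg, ef, eg
  2-simplices (12): abf, abg, acd, acf, ade, aeg, bdf, bdg, cdg, cef, ceg, def

giving chain groups C_0 ≅ Z^7, C_1 ≅ Z^18, C_2 ≅ Z^12.

The boundary map ∂_1: C_1 → C_0 maps an edge to its endpoints' difference, ∂[p,q] = q − p.
The 7×18 boundary matrix has rank 6 and Smith normal form diag(1,1,1,1,1,1).

∂_2: C_2 → C_1 acts by ∂[p,q,r] = [q,r] − [p,r] + [p,q]. For instance
  ∂acd = cd − ad + ac,
  ∂aeg = eg − ag + ae.
This gives a 18×12 integer matrix of rank 12; reducing to Smith normal form yields diagonal entries (1,1,1,1,1,1,1,1,1,1,1,2).

From H_k ≅ ker(∂_k) / im(∂_{k+1}) we obtain:

  H_0: rank C_0 − rank ∂_1 = 7 − 6 = 1, and the invariant factors of ∂_1 are all 1, so H_0 ≅ Z.
  H_1: rank ker ∂_1 − rank ∂_2 = (18 − 6) − 12 = 0, and ∂_2 has invariant factor 2 > 1, so H_1 ≅ Z/2.
  H_2: rank ker ∂_2 − rank ∂_3 = (12 − 12) − 0 = 0, and there is no ∂_3, so H_2 ≅ 0.

H_0 = Z,  H_1 = Z/2,  H_2 = 0.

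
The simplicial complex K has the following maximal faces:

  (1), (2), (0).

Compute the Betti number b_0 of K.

b_0 = 3.

Take the total order 0 < 1 < 2 on the vertex set. Then K (dimension 0) consists of the simplices:

  0-simplices (3): [0], [1], [2]

giving chain groups C_0 ≅ Z^3.

From H_k ≅ ker(∂_k) / im(∂_{k+1}) we obtain:

  H_0: rank C_0 − rank ∂_1 = 3 − 0 = 3, and there is no ∂_1, so H_0 = Z^3.

(K is a triangulation of a set of 3 points.)

Hence the Betti numbers are b_0 = 3.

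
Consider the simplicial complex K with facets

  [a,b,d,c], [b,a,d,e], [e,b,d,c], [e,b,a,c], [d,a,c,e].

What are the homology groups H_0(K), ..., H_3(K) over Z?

We work with the vertex ordering a < b < c < d < e. The simplices of K, each written with vertices in increasing order, are:

  0-simplices (5): a, b, c, d, e
  1-simplices (10): ab, ac, ad, ae, bc, bd, be, cd, ce, de
  2-simplices (10): abc, abd, abe, acd, ace, ade, bcd, bce, bde, cde
  3-simplices (5): abcd, abce, abde, acde, bcde

Hence C_0 ≅ Z^5, C_1 ≅ Z^10, C_2 ≅ Z^10, C_3 ≅ Z^5.

The boundary map ∂_1: C_1 → C_0 maps an edge to its endpoints' difference, ∂[p,q] = q − p. For instance
  ∂bc = c − b.
As a 5×10 matrix over Z this has rank 4, with invariant factors (1,1,1,1).

Boundary ∂_2: C_2 → C_1 sends each 2-simplex [p,q,r] to [q,r] − [p,r] + [p,q]. For instance
  ∂cde = de − ce + cd,
  ∂bce = ce − be + bc.
This gives a 10×10 integer matrix of rank 6; reducing to Smith normal form yields diagonal entries (1,1,1,1,1,1).

Boundary ∂_3: C_3 → C_2 sends each 3-simplex σ to the alternating sum Σ_i (−1)^i (σ with its i-th vertex removed). For instance
  ∂bcde = cde − bde + bce − bcd,
  ∂abce = bce − ace + abe − abc.
This gives a 10×5 integer matrix of rank 4; reducing to Smith normal form yields diagonal entries (1,1,1,1).

Now H_k = ker ∂_k / im ∂_{k+1}, so:

  H_0: rank C_0 − rank ∂_1 = 5 − 4 = 1, and the invariant factors of ∂_1 are all 1, so H_0 ≅ Z.
  H_1: rank ker ∂_1 − rank ∂_2 = (10 − 4) − 6 = 0, and the invariant factors of ∂_2 are all 1, so H_1 ≅ 0.
  H_2: rank ker ∂_2 − rank ∂_3 = (10 − 6) − 4 = 0, and the invariant factors of ∂_3 are all 1, so H_2 ≅ 0.
  H_3: rank ker ∂_3 − rank ∂_4 = (5 − 4) − 0 = 1, and there is no ∂_4, so H_3 ≅ Z.

H_0 = Z,  H_1 = 0,  H_2 = 0,  H_3 = Z.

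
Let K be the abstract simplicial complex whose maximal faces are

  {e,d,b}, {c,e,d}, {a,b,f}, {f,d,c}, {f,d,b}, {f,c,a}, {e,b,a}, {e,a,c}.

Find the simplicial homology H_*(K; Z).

H_0 = Z,  H_1 = 0,  H_2 = Z.

K has 6 vertices, 12 edges, 8 triangles.
rank ∂_0 = 0, rank ∂_1 = 5 ⇒ b_0 = 6 − 0 − 5 = 1; all invariant factors of ∂_1 are 1 so no torsion. So H_0 ≅ Z.
rank ∂_1 = 5, rank ∂_2 = 7 ⇒ b_1 = 12 − 5 − 7 = 0; all invariant factors of ∂_2 are 1 so no torsion. So H_1 ≅ 0.
rank ∂_2 = 7, rank ∂_3 = 0 ⇒ b_2 = 8 − 7 − 0 = 1. So H_2 ≅ Z.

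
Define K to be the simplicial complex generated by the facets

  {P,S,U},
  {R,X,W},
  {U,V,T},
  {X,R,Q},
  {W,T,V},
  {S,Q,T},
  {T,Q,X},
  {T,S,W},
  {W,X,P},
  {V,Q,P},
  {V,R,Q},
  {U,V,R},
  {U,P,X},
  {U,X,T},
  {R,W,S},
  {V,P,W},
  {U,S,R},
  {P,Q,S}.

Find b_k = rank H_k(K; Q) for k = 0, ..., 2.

We work with the vertex ordering P < Q < R < S < T < U < V < W < X. The simplices of K, each written with vertices in increasing order, are:

  0-simplices (9): P, Q, R, S, T, U, V, W, X
  1-simplices (27): PQ, PS, PU, PV, PW, PX, QR, QS, QT, QV, QX, RS, RU, RV, RW, RX, ST, SU, SW, TU, TV, TW, TX, UV, UX, VW, WX
  2-simplices (18): PQS, PQV, PSU, PUX, PVW, PWX, QRV, QRX, QST, QTX, RSU, RSW, RUV, RWX, STW, TUV, TUX, TVW

Hence C_0 ≅ Z^9, C_1 ≅ Z^27, C_2 ≅ Z^18.

The boundary map ∂_1: C_1 → C_0 sends each edge [p,q] (with p < q) to q − p. For instance
  ∂RW = W − R.
This gives a 9×27 integer matrix of rank 8; reducing to Smith normal form yields diagonal entries (1,1,1,1,1,1,1,1).

The boundary map ∂_2: C_2 → C_1 acts by ∂[p,q,r] = [q,r] − [p,r] + [p,q]. For instance
  ∂QTX = TX − QX + QT,
  ∂PSU = SU − PU + PS.
This gives a 27×18 integer matrix of rank 17; reducing to Smith normal form yields diagonal entries (1,1,1,1,1,1,1,1,1,1,1,1,1,1,1,1,1).

Now H_k = ker ∂_k / im ∂_{k+1}, so:

  H_0: rank C_0 − rank ∂_1 = 9 − 8 = 1, and the invariant factors of ∂_1 are all 1, so H_0 ≅ Z.
  H_1: rank ker ∂_1 − rank ∂_2 = (27 − 8) − 17 = 2, and the invariant factors of ∂_2 are all 1, so H_1 ≅ Z^2.
  H_2: rank ker ∂_2 − rank ∂_3 = (18 − 17) − 0 = 1, and there is no ∂_3, so H_2 ≅ Z.

(K is a triangulation of the torus T^2.)

Hence the Betti numbers are b_0 = 1, b_1 = 2, b_2 = 1.

b_0 = 1, b_1 = 2, b_2 = 1.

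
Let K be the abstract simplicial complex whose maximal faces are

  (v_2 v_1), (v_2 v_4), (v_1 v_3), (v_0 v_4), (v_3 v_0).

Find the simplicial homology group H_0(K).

H_0 = Z.

We work with the vertex ordering v_0 < v_1 < v_2 < v_3 < v_4. The simplices of K, each written with vertices in increasing order, are:

  0-simplices (5): [v_0], [v_1], [v_2], [v_3], [v_4]
  1-simplices (5): [v_0,v_3], [v_0,v_4], [v_1,v_2], [v_1,v_3], [v_2,v_4]

so the chain groups are C_0 ≅ Z^5, C_1 ≅ Z^5.

∂_1: C_1 → C_0 sends each edge [p,q] (with p < q) to q − p.
The resulting 5×5 matrix has rank 4, and its Smith normal form has invariant factors (1,1,1,1).

From H_k ≅ ker(∂_k) / im(∂_{k+1}) we obtain:

  H_0: rank C_0 − rank ∂_1 = 5 − 4 = 1, and the invariant factors of ∂_1 are all 1, so H_0 ≅ Z.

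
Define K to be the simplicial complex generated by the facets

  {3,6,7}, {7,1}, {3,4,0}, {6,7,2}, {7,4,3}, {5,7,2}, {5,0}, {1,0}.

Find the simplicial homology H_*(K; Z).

Take the total order 0 < 1 < 2 < 3 < 4 < 5 < 6 < 7 on the vertex set. Then K (dimension 2) consists of the simplices:

  0-simplices (8): [0], [1], [2], [3], [4], [5], [6], [7]
  1-simplices (14): [0,1], [0,3], [0,4], [0,5], [1,7], [2,5], [2,6], [2,7], [3,4], [3,6], [3,7], [4,7], [5,7], [6,7]
  2-simplices (5): [0,3,4], [2,5,7], [2,6,7], [3,4,7], [3,6,7]

Hence C_0 ≅ Z^8, C_1 ≅ Z^14, C_2 ≅ Z^5.

Boundary ∂_1: C_1 → C_0 maps an edge to its endpoints' difference, ∂[p,q] = q − p. For instance
  ∂[3,6] = [6] − [3].
This gives a 8×14 integer matrix of rank 7; reducing to Smith normal form yields diagonal entries (1,1,1,1,1,1,1).

Boundary ∂_2: C_2 → C_1 sends each 2-simplex [p,q,r] to [q,r] − [p,r] + [p,q]. For instance
  ∂[0,3,4] = [3,4] − [0,4] + [0,3],
  ∂[2,5,7] = [5,7] − [2,7] + [2,5].
The resulting 14×5 matrix has rank 5, and its Smith normal form has invariant factors (1,1,1,1,1).

Reading off H_k = ker ∂_k / im ∂_{k+1}:

  H_0: rank C_0 − rank ∂_1 = 8 − 7 = 1, and the invariant factors of ∂_1 are all 1, so H_0 = Z.
  H_1: rank ker ∂_1 − rank ∂_2 = (14 − 7) − 5 = 2, and the invariant factors of ∂_2 are all 1, so H_1 = Z^2.
  H_2: rank ker ∂_2 − rank ∂_3 = (5 − 5) − 0 = 0, and there is no ∂_3, so H_2 = 0.

H_0 = Z,  H_1 = Z^2,  H_2 = 0.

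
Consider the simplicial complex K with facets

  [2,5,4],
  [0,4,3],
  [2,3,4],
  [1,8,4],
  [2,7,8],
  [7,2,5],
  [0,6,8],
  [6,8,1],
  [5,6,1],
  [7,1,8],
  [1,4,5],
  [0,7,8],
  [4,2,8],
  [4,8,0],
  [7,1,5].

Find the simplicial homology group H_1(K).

H_1 = 0.

K has 9 vertices, 22 edges, 15 triangles.
rank ∂_1 = 8, rank ∂_2 = 14 ⇒ b_1 = 22 − 8 − 14 = 0; all invariant factors of ∂_2 are 1 so no torsion. So H_1 ≅ 0.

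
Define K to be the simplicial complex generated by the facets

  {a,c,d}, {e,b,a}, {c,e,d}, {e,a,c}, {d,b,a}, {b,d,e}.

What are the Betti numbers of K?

Fix the vertex order a < b < c < d < e and write every simplex with vertices in increasing order. Then dim K = 2 and the simplices of K are:

  0-simplices (5): a, b, c, d, e
  1-simplices (9): ab, ac, ad, ae, bd, be, cd, ce, de
  2-simplices (6): abd, abe, acd, ace, bde, cde

giving chain groups C_0 ≅ Z^5, C_1 ≅ Z^9, C_2 ≅ Z^6.

The boundary map ∂_1: C_1 → C_0 maps an edge to its endpoints' difference, ∂[p,q] = q − p.
The 5×9 boundary matrix has rank 4 and Smith normal form diag(1,1,1,1).

Boundary ∂_2: C_2 → C_1 sends each 2-simplex [p,q,r] to [q,r] − [p,r] + [p,q]. For instance
  ∂cde = de − ce + cd,
  ∂abd = bd − ad + ab.
The resulting 9×6 matrix has rank 5, and its Smith normal form has invariant factors (1,1,1,1,1).

From H_k ≅ ker(∂_k) / im(∂_{k+1}) we obtain:

  H_0: rank C_0 − rank ∂_1 = 5 − 4 = 1, and the invariant factors of ∂_1 are all 1, so H_0 = Z.
  H_1: rank ker ∂_1 − rank ∂_2 = (9 − 4) − 5 = 0, and the invariant factors of ∂_2 are all 1, so H_1 = 0.
  H_2: rank ker ∂_2 − rank ∂_3 = (6 − 5) − 0 = 1, and there is no ∂_3, so H_2 = Z.

Hence the Betti numbers are b_0 = 1, b_1 = 0, b_2 = 1.

b_0 = 1, b_1 = 0, b_2 = 1.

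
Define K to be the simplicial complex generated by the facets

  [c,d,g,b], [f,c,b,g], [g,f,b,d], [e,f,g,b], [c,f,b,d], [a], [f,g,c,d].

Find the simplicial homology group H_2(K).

Take the total order a < b < c < d < e < f < g on the vertex set. Then K (dimension 3) consists of the simplices:

  0-simplices (7): a, b, c, d, e, f, g
  1-simplices (13): bc, bd, be, bf, bg, cd, cf, cg, df, dg, ef, eg, fg
  2-simplices (13): bcd, bcf, bcg, bdf, bdg, bef, beg, bfg, cdf, cdg, cfg, dfg, efg
  3-simplices (6): bcdf, bcdg, bcfg, bdfg, befg, cdfg

so the chain groups are C_0 ≅ Z^7, C_1 ≅ Z^13, C_2 ≅ Z^13, C_3 ≅ Z^6.

Boundary ∂_1: C_1 → C_0 is given by ∂[p,q] = [q] − [p].
The resulting 7×13 matrix has rank 5, and its Smith normal form has invariant factors (1,1,1,1,1).

∂_2: C_2 → C_1 acts by ∂[p,q,r] = [q,r] − [p,r] + [p,q]. For instance
  ∂dfg = fg − dg + df,
  ∂beg = eg − bg + be.
This gives a 13×13 integer matrix of rank 8; reducing to Smith normal form yields diagonal entries (1,1,1,1,1,1,1,1).

∂_3: C_3 → C_2 sends each 3-simplex σ to the alternating sum Σ_i (−1)^i (σ with its i-th vertex removed). For instance
  ∂bdfg = dfg − bfg + bdg − bdf,
  ∂befg = efg − bfg + beg − bef.
The resulting 13×6 matrix has rank 5, and its Smith normal form has invariant factors (1,1,1,1,1).

From H_k ≅ ker(∂_k) / im(∂_{k+1}) we obtain:

  H_2: rank ker ∂_2 − rank ∂_3 = (13 − 8) − 5 = 0, and the invariant factors of ∂_3 are all 1, so H_2 = 0.

H_2 ≅ 0.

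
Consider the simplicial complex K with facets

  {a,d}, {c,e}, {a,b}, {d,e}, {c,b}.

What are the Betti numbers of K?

b_0 = 1, b_1 = 1.

Fix the vertex order a < b < c < d < e and write every simplex with vertices in increasing order. Then dim K = 1 and the simplices of K are:

  0-simplices (5): a, b, c, d, e
  1-simplices (5): ab, ad, bc, ce, de

Hence C_0 ≅ Z^5, C_1 ≅ Z^5.

Boundary ∂_1: C_1 → C_0 is given by ∂[p,q] = [q] − [p]. For instance
  ∂ce = e − c.
As a 5×5 matrix over Z this has rank 4, with invariant factors (1,1,1,1).

Computing H_k = (kernel of ∂_k) / (image of ∂_{k+1}):

  H_0: rank C_0 − rank ∂_1 = 5 − 4 = 1, and the invariant factors of ∂_1 are all 1, so H_0 = Z.
  H_1: rank ker ∂_1 − rank ∂_2 = (5 − 4) − 0 = 1, and there is no ∂_2, so H_1 = Z.

As a check, the Euler characteristic is 5 − 5 = 0, which agrees with 1 − 1 = 0.

Hence the Betti numbers are b_0 = 1, b_1 = 1.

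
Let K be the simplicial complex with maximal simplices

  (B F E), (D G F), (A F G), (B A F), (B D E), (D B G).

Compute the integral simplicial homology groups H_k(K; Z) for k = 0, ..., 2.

Take the total order A < B < D < E < F < G on the vertex set. Then K (dimension 2) consists of the simplices:

  0-simplices (6): A, B, D, E, F, G
  1-simplices (12): AB, AF, AG, BD, BE, BF, BG, DE, DF, DG, EF, FG
  2-simplices (6): ABF, AFG, BDE, BDG, BEF, DFG

so the chain groups are C_0 ≅ Z^6, C_1 ≅ Z^12, C_2 ≅ Z^6.

The boundary map ∂_1: C_1 → C_0 maps an edge to its endpoints' difference, ∂[p,q] = q − p.
This gives a 6×12 integer matrix of rank 5; reducing to Smith normal form yields diagonal entries (1,1,1,1,1).

The boundary map ∂_2: C_2 → C_1 acts by ∂[p,q,r] = [q,r] − [p,r] + [p,q]. For instance
  ∂DFG = FG − DG + DF,
  ∂BDE = DE − BE + BD.
The resulting 12×6 matrix has rank 6, and its Smith normal form has invariant factors (1,1,1,1,1,1).

From H_k ≅ ker(∂_k) / im(∂_{k+1}) we obtain:

  H_0: rank C_0 − rank ∂_1 = 6 − 5 = 1, and the invariant factors of ∂_1 are all 1, so H_0 = Z.
  H_1: rank ker ∂_1 − rank ∂_2 = (12 − 5) − 6 = 1, and the invariant factors of ∂_2 are all 1, so H_1 = Z.
  H_2: rank ker ∂_2 − rank ∂_3 = (6 − 6) − 0 = 0, and there is no ∂_3, so H_2 = 0.

(K is a triangulation of the cylinder S^1 x I.)

H_0 ≅ Z,  H_1 ≅ Z,  H_2 = 0.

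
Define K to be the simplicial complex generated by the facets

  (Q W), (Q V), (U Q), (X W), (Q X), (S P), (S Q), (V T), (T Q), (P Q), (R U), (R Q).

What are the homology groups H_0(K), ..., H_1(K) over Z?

K has 9 vertices, 12 edges.
rank ∂_0 = 0, rank ∂_1 = 8 ⇒ b_0 = 9 − 0 − 8 = 1; all invariant factors of ∂_1 are 1 so no torsion. So H_0 ≅ Z.
rank ∂_1 = 8, rank ∂_2 = 0 ⇒ b_1 = 12 − 8 − 0 = 4. So H_1 ≅ Z^4.

H_0 ≅ Z,  H_1 ≅ Z^4.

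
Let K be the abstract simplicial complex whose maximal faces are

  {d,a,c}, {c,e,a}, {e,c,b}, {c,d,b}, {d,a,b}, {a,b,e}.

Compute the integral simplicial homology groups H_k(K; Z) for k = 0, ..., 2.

H_0 ≅ Z,  H_1 = 0,  H_2 ≅ Z.

Order the vertices as a < b < c < d < e. Listing each simplex with vertices in this order, K has dimension 2 with simplices:

  0-simplices (5): a, b, c, d, e
  1-simplices (9): ab, ac, ad, ae, bc, bd, be, cd, ce
  2-simplices (6): abd, abe, acd, ace, bcd, bce

giving chain groups C_0 ≅ Z^5, C_1 ≅ Z^9, C_2 ≅ Z^6.

The boundary map ∂_1: C_1 → C_0 sends each edge [p,q] (with p < q) to q − p.
This gives a 5×9 integer matrix of rank 4; reducing to Smith normal form yields diagonal entries (1,1,1,1).

The boundary map ∂_2: C_2 → C_1 maps a triangle to the signed sum of its edges. For instance
  ∂bcd = cd − bd + bc,
  ∂abe = be − ae + ab.
The resulting 9×6 matrix has rank 5, and its Smith normal form has invariant factors (1,1,1,1,1).

Now H_k = ker ∂_k / im ∂_{k+1}, so:

  H_0: rank C_0 − rank ∂_1 = 5 − 4 = 1, and the invariant factors of ∂_1 are all 1, so H_0 = Z.
  H_1: rank ker ∂_1 − rank ∂_2 = (9 − 4) − 5 = 0, and the invariant factors of ∂_2 are all 1, so H_1 = 0.
  H_2: rank ker ∂_2 − rank ∂_3 = (6 − 5) − 0 = 1, and there is no ∂_3, so H_2 = Z.

(K is a triangulation of the 2-sphere S^2.)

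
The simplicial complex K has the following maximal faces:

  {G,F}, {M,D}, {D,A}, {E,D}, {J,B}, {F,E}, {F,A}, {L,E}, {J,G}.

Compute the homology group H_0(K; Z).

Order the vertices as A < B < D < E < F < G < J < L < M. Listing each simplex with vertices in this order, K has dimension 1 with simplices:

  0-simplices (9): A, B, D, E, F, G, J, L, M
  1-simplices (9): AD, AF, BJ, DE, DM, EF, EL, FG, GJ

so the chain groups are C_0 ≅ Z^9, C_1 ≅ Z^9.

Boundary ∂_1: C_1 → C_0 is given by ∂[p,q] = [q] − [p]. For instance
  ∂GJ = J − G.
This gives a 9×9 integer matrix of rank 8; reducing to Smith normal form yields diagonal entries (1,1,1,1,1,1,1,1).

Computing H_k = (kernel of ∂_k) / (image of ∂_{k+1}):

  H_0: rank C_0 − rank ∂_1 = 9 − 8 = 1, and the invariant factors of ∂_1 are all 1, so H_0 ≅ Z.

H_0 ≅ Z.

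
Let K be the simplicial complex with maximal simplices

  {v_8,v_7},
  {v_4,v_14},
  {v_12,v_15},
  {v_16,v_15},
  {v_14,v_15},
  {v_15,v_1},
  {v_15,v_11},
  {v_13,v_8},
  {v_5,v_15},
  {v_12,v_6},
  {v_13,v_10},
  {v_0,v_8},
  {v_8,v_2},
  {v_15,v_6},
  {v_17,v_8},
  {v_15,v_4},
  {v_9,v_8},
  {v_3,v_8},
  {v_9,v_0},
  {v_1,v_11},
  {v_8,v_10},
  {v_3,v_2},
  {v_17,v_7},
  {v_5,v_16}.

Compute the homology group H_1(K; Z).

Order the vertices as v_0 < v_1 < v_2 < v_3 < v_4 < v_5 < v_6 < v_7 < v_8 < v_9 < v_10 < v_11 < v_12 < v_13 < v_14 < v_15 < v_16 < v_17. Listing each simplex with vertices in this order, K has dimension 1 with simplices:

  0-simplices (18): [v_0], [v_1], [v_2], [v_3], [v_4], [v_5], [v_6], [v_7], [v_8], [v_9], [v_10], [v_11], [v_12], [v_13], [v_14], [v_15], [v_16], [v_17]
  1-simplices (24): (24 of them)

giving chain groups C_0 ≅ Z^18, C_1 ≅ Z^24.

Boundary ∂_1: C_1 → C_0 is given by ∂[p,q] = [q] − [p]. For instance
  ∂[v_0,v_9] = [v_9] − [v_0].
The resulting 18×24 matrix has rank 16, and its Smith normal form has invariant factors (1,1,1,1,1,1,1,1,1,1,1,1,1,1,1,1).

Reading off H_k = ker ∂_k / im ∂_{k+1}:

  H_1: rank ker ∂_1 − rank ∂_2 = (24 − 16) − 0 = 8, and there is no ∂_2, so H_1 ≅ Z^8.

H_1 ≅ Z^8.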